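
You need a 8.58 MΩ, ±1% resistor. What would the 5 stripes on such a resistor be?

grey, green, grey, yellow, brown

8580000 Ω = 858 × 10^4.
8 → grey
5 → green
8 → grey
Multiplier 10^4 → yellow.
±1% tolerance → brown.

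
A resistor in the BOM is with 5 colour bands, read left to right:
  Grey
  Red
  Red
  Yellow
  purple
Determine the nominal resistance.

Grey → 8 (first significant figure)
Red → 2 (second significant figure)
Red → 2 (third significant figure)
Yellow → ×10^4 multiplier
822 × 10000 = 8220000 Ω

8220000 Ω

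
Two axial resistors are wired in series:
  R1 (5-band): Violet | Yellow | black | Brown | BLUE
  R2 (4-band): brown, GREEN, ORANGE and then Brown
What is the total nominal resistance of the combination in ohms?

R1: violet, yellow, black → 740; brown ×10 → 7400 Ω.
R2: brown, green → 15; orange ×10^3 → 15000 Ω.
Series: 7400 + 15000 = 22400 Ω.

22400 Ω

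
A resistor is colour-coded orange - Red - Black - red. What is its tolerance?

The last band, red, is the tolerance band.
Red corresponds to ±2%.

±2%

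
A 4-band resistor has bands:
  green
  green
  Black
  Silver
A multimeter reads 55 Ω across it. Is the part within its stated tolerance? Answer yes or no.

yes

Green → 5 (first significant figure)
Green → 5 (second significant figure)
Black → ×1 multiplier
Silver → ±10% tolerance
55 × 1 = 55 Ω
Allowed range: 49.5 Ω to 60.5 Ω.
55 Ω lies inside that range.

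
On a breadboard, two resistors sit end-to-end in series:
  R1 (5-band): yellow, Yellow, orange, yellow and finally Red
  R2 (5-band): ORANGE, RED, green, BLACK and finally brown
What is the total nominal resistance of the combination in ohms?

4430325 Ω

R1: yellow, yellow, orange → 443; yellow ×10^4 → 4430000 Ω.
R2: orange, red, green → 325; black ×1 → 325 Ω.
Series: 4430000 + 325 = 4430325 Ω.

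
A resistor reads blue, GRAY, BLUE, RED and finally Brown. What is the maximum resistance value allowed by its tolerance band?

69286 Ω

Blue → 6 (first significant figure)
Grey → 8 (second significant figure)
Blue → 6 (third significant figure)
Red → ×10^2 multiplier
Brown → ±1% tolerance
686 × 100 = 68600 Ω
Maximum = 68600 × (1 + 1/100) = 69286 Ω.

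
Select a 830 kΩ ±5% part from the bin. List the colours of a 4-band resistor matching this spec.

grey, orange, yellow, gold

830000 Ω = 83 × 10^4.
8 → grey
3 → orange
Multiplier 10^4 → yellow.
±5% tolerance → gold.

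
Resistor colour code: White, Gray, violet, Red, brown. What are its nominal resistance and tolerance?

98700 Ω ±1%

White → 9 (first significant figure)
Grey → 8 (second significant figure)
Violet → 7 (third significant figure)
Red → ×10^2 multiplier
Brown → ±1% tolerance
987 × 100 = 98700 Ω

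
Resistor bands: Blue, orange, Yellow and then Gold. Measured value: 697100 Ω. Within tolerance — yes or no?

Blue → 6 (first significant figure)
Orange → 3 (second significant figure)
Yellow → ×10^4 multiplier
Gold → ±5% tolerance
63 × 10000 = 630000 Ω
Allowed range: 598500 Ω to 661500 Ω.
697100 Ω lies outside that range.

no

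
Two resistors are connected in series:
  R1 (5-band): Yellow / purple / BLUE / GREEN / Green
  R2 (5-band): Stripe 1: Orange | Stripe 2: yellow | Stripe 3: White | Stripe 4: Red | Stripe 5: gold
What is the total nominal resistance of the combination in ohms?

47634900 Ω

R1: yellow, violet, blue → 476; green ×10^5 → 47600000 Ω.
R2: orange, yellow, white → 349; red ×10^2 → 34900 Ω.
Series: 47600000 + 34900 = 47634900 Ω.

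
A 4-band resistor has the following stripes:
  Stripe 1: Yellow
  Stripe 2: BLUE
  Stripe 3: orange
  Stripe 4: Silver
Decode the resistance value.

Yellow → 4 (first significant figure)
Blue → 6 (second significant figure)
Orange → ×10^3 multiplier
46 × 1000 = 46000 Ω

46000 Ω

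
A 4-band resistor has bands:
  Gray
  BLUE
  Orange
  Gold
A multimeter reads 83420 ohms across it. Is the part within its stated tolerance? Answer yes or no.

yes

Grey → 8 (first significant figure)
Blue → 6 (second significant figure)
Orange → ×10^3 multiplier
Gold → ±5% tolerance
86 × 1000 = 86000 Ω
Allowed range: 81700 Ω to 90300 Ω.
83420 ohms lies inside that range.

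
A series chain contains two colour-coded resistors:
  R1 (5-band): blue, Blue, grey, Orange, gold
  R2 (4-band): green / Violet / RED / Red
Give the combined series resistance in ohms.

673700 Ω

R1: blue, blue, grey → 668; orange ×10^3 → 668000 Ω.
R2: green, violet → 57; red ×10^2 → 5700 Ω.
Series: 668000 + 5700 = 673700 Ω.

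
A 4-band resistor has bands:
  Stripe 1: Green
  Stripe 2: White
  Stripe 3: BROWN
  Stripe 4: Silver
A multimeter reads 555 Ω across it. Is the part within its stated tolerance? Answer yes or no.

yes

Green → 5 (first significant figure)
White → 9 (second significant figure)
Brown → ×10 multiplier
Silver → ±10% tolerance
59 × 10 = 590 Ω
Allowed range: 531 Ω to 649 Ω.
555 Ω lies inside that range.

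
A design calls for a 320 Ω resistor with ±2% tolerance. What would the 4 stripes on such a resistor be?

320 Ω = 32 × 10^1.
3 → orange
2 → red
Multiplier 10^1 → brown.
±2% tolerance → red.

orange, red, brown, red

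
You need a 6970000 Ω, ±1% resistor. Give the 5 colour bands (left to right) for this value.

6970000 Ω = 697 × 10^4.
6 → blue
9 → white
7 → violet
Multiplier 10^4 → yellow.
±1% tolerance → brown.

blue, white, violet, yellow, brown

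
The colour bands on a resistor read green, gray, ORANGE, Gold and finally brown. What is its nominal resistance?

58.3 Ω

Green → 5 (first significant figure)
Grey → 8 (second significant figure)
Orange → 3 (third significant figure)
Gold → ×0.1 multiplier
583 × 0.1 = 58.3 Ω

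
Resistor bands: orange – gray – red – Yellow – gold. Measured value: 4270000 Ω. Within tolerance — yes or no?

Orange → 3 (first significant figure)
Grey → 8 (second significant figure)
Red → 2 (third significant figure)
Yellow → ×10^4 multiplier
Gold → ±5% tolerance
382 × 10000 = 3820000 Ω
Allowed range: 3629000 Ω to 4011000 Ω.
4270000 Ω lies outside that range.

no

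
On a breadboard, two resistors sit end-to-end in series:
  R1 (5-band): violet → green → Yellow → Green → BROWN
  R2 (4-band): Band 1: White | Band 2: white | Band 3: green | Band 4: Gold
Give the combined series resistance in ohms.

R1: violet, green, yellow → 754; green ×10^5 → 75400000 Ω.
R2: white, white → 99; green ×10^5 → 9900000 Ω.
Series: 75400000 + 9900000 = 85300000 Ω.

85300000 Ω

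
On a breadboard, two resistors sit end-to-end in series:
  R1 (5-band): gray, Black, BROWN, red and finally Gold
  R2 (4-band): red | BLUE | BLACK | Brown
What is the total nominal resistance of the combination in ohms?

R1: grey, black, brown → 801; red ×10^2 → 80100 Ω.
R2: red, blue → 26; black ×1 → 26 Ω.
Series: 80100 + 26 = 80126 Ω.

80126 Ω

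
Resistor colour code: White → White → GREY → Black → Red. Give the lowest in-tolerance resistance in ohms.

978.04 Ω

White → 9 (first significant figure)
White → 9 (second significant figure)
Grey → 8 (third significant figure)
Black → ×1 multiplier
Red → ±2% tolerance
998 × 1 = 998 Ω
Lowest = 998 × (1 − 2/100) = 978.04 Ω.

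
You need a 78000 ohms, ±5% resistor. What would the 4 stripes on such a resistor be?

78000 Ω = 78 × 10^3.
7 → violet
8 → grey
Multiplier 10^3 → orange.
±5% tolerance → gold.

violet, grey, orange, gold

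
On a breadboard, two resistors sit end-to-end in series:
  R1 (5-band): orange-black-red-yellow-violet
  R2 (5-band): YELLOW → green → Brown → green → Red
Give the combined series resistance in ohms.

48120000 Ω

R1: orange, black, red → 302; yellow ×10^4 → 3020000 Ω.
R2: yellow, green, brown → 451; green ×10^5 → 45100000 Ω.
Series: 3020000 + 45100000 = 48120000 Ω.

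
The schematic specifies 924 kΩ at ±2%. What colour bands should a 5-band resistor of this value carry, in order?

white, red, yellow, orange, red

924000 Ω = 924 × 10^3.
9 → white
2 → red
4 → yellow
Multiplier 10^3 → orange.
±2% tolerance → red.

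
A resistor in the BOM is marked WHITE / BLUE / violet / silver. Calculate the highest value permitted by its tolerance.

White → 9 (first significant figure)
Blue → 6 (second significant figure)
Violet → ×10^7 multiplier
Silver → ±10% tolerance
96 × 10000000 = 960000000 Ω
Highest = 960000000 × (1 + 10/100) = 1056000000 Ω.

1056000000 Ω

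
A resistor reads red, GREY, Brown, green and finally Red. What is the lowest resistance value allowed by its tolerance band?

Red → 2 (first significant figure)
Grey → 8 (second significant figure)
Brown → 1 (third significant figure)
Green → ×10^5 multiplier
Red → ±2% tolerance
281 × 100000 = 28100000 Ω
Lowest = 28100000 × (1 − 2/100) = 27538000 Ω.

27538000 Ω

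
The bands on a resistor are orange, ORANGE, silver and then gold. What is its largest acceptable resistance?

0.3465 Ω

Orange → 3 (first significant figure)
Orange → 3 (second significant figure)
Silver → ×0.01 multiplier
Gold → ±5% tolerance
33 × 0.01 = 0.33 Ω
Largest = 0.33 × (1 + 5/100) = 0.3465 Ω.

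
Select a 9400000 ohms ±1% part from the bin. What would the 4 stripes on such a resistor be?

9400000 Ω = 94 × 10^5.
9 → white
4 → yellow
Multiplier 10^5 → green.
±1% tolerance → brown.

white, yellow, green, brown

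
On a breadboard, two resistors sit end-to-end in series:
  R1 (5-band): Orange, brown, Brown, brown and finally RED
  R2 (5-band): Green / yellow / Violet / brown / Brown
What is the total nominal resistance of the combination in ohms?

8580 Ω

R1: orange, brown, brown → 311; brown ×10 → 3110 Ω.
R2: green, yellow, violet → 547; brown ×10 → 5470 Ω.
Series: 3110 + 5470 = 8580 Ω.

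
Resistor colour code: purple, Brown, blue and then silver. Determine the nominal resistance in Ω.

Violet → 7 (first significant figure)
Brown → 1 (second significant figure)
Blue → ×10^6 multiplier
71 × 1000000 = 71000000 Ω

71000000 Ω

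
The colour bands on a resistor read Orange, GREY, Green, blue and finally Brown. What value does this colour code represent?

Orange → 3 (first significant figure)
Grey → 8 (second significant figure)
Green → 5 (third significant figure)
Blue → ×10^6 multiplier
385 × 1000000 = 385000000 Ω

385000000 Ω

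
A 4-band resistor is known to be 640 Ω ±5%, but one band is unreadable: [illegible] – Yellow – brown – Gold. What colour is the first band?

blue

640 Ω = 64 × 10^1.
The first band gives digit 6 of the significand, and 6 is blue.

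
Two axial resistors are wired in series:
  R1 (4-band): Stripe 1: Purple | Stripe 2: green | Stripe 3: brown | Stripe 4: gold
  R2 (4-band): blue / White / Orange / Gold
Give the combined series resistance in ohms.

69750 Ω

R1: violet, green → 75; brown ×10 → 750 Ω.
R2: blue, white → 69; orange ×10^3 → 69000 Ω.
Series: 750 + 69000 = 69750 Ω.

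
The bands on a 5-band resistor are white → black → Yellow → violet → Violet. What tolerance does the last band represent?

The last band, violet, is the tolerance band.
Violet corresponds to ±0.1%.

±0.1%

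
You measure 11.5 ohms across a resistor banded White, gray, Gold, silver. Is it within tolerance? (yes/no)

no

White → 9 (first significant figure)
Grey → 8 (second significant figure)
Gold → ×0.1 multiplier
Silver → ±10% tolerance
98 × 0.1 = 9.8 Ω
Allowed range: 8.82 Ω to 10.78 Ω.
11.5 ohms lies outside that range.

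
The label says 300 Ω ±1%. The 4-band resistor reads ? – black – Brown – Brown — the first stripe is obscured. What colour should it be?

orange

300 Ω = 30 × 10^1.
The first band gives digit 3 of the significand, and 3 is orange.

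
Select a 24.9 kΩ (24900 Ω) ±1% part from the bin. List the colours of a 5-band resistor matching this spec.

red, yellow, white, red, brown

24900 Ω = 249 × 10^2.
2 → red
4 → yellow
9 → white
Multiplier 10^2 → red.
±1% tolerance → brown.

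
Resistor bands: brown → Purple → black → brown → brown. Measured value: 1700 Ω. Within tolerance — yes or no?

yes

Brown → 1 (first significant figure)
Violet → 7 (second significant figure)
Black → 0 (third significant figure)
Brown → ×10 multiplier
Brown → ±1% tolerance
170 × 10 = 1700 Ω
Allowed range: 1683 Ω to 1717 Ω.
1700 Ω lies inside that range.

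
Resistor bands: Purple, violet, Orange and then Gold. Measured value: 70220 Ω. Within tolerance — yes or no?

no

Violet → 7 (first significant figure)
Violet → 7 (second significant figure)
Orange → ×10^3 multiplier
Gold → ±5% tolerance
77 × 1000 = 77000 Ω
Allowed range: 73150 Ω to 80850 Ω.
70220 Ω lies outside that range.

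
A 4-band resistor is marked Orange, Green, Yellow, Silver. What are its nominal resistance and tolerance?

350000 Ω ±10%

Orange → 3 (first significant figure)
Green → 5 (second significant figure)
Yellow → ×10^4 multiplier
Silver → ±10% tolerance
35 × 10000 = 350000 Ω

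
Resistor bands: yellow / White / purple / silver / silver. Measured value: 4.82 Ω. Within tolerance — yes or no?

Yellow → 4 (first significant figure)
White → 9 (second significant figure)
Violet → 7 (third significant figure)
Silver → ×0.01 multiplier
Silver → ±10% tolerance
497 × 0.01 = 4.97 Ω
Allowed range: 4.473 Ω to 5.467 Ω.
4.82 Ω lies inside that range.

yes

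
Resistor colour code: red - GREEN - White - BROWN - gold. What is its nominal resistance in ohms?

Red → 2 (first significant figure)
Green → 5 (second significant figure)
White → 9 (third significant figure)
Brown → ×10 multiplier
259 × 10 = 2590 Ω

2590 Ω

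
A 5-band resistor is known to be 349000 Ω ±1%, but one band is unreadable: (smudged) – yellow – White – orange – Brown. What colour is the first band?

orange

349000 Ω = 349 × 10^3.
The first band gives digit 3 of the significand, and 3 is orange.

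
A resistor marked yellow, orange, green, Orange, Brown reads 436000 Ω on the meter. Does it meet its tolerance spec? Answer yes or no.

Yellow → 4 (first significant figure)
Orange → 3 (second significant figure)
Green → 5 (third significant figure)
Orange → ×10^3 multiplier
Brown → ±1% tolerance
435 × 1000 = 435000 Ω
Allowed range: 430650 Ω to 439350 Ω.
436000 Ω lies inside that range.

yes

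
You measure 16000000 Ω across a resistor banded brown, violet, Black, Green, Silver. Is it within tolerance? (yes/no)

Brown → 1 (first significant figure)
Violet → 7 (second significant figure)
Black → 0 (third significant figure)
Green → ×10^5 multiplier
Silver → ±10% tolerance
170 × 100000 = 17000000 Ω
Allowed range: 15300000 Ω to 18700000 Ω.
16000000 Ω lies inside that range.

yes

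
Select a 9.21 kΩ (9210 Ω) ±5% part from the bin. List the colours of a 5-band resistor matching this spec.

white, red, brown, brown, gold

9210 Ω = 921 × 10^1.
9 → white
2 → red
1 → brown
Multiplier 10^1 → brown.
±5% tolerance → gold.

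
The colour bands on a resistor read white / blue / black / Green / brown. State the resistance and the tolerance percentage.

White → 9 (first significant figure)
Blue → 6 (second significant figure)
Black → 0 (third significant figure)
Green → ×10^5 multiplier
Brown → ±1% tolerance
960 × 100000 = 96000000 Ω

96000000 Ω ±1%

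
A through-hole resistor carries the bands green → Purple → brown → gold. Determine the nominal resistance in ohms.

Green → 5 (first significant figure)
Violet → 7 (second significant figure)
Brown → ×10 multiplier
57 × 10 = 570 Ω

570 Ω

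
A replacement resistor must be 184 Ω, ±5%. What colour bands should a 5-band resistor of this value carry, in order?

184 Ω = 184 × 10^0.
1 → brown
8 → grey
4 → yellow
Multiplier 10^0 → black.
±5% tolerance → gold.

brown, grey, yellow, black, gold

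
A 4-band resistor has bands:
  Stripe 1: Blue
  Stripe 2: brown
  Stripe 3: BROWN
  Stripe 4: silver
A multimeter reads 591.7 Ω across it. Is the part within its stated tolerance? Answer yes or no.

Blue → 6 (first significant figure)
Brown → 1 (second significant figure)
Brown → ×10 multiplier
Silver → ±10% tolerance
61 × 10 = 610 Ω
Allowed range: 549 Ω to 671 Ω.
591.7 Ω lies inside that range.

yes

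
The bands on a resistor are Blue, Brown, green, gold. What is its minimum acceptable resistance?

Blue → 6 (first significant figure)
Brown → 1 (second significant figure)
Green → ×10^5 multiplier
Gold → ±5% tolerance
61 × 100000 = 6100000 Ω
Minimum = 6100000 × (1 − 5/100) = 5795000 Ω.

5795000 Ω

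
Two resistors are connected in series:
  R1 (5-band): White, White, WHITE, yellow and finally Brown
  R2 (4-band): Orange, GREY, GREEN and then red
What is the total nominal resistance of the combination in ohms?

13790000 Ω

R1: white, white, white → 999; yellow ×10^4 → 9990000 Ω.
R2: orange, grey → 38; green ×10^5 → 3800000 Ω.
Series: 9990000 + 3800000 = 13790000 Ω.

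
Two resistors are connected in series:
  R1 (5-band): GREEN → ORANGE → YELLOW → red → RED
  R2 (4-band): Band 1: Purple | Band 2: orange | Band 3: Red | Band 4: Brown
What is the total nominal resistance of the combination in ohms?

60700 Ω

R1: green, orange, yellow → 534; red ×10^2 → 53400 Ω.
R2: violet, orange → 73; red ×10^2 → 7300 Ω.
Series: 53400 + 7300 = 60700 Ω.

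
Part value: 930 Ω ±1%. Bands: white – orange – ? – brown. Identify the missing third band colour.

brown

930 Ω = 93 × 10^1.
The third band is the multiplier, 10^1, which is brown.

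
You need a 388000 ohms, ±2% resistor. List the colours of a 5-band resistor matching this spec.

388000 Ω = 388 × 10^3.
3 → orange
8 → grey
8 → grey
Multiplier 10^3 → orange.
±2% tolerance → red.

orange, grey, grey, orange, red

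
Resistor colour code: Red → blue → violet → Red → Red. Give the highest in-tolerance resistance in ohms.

27234 Ω

Red → 2 (first significant figure)
Blue → 6 (second significant figure)
Violet → 7 (third significant figure)
Red → ×10^2 multiplier
Red → ±2% tolerance
267 × 100 = 26700 Ω
Highest = 26700 × (1 + 2/100) = 27234 Ω.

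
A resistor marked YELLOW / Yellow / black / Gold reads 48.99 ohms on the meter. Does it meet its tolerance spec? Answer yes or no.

Yellow → 4 (first significant figure)
Yellow → 4 (second significant figure)
Black → ×1 multiplier
Gold → ±5% tolerance
44 × 1 = 44 Ω
Allowed range: 41.8 Ω to 46.2 Ω.
48.99 ohms lies outside that range.

no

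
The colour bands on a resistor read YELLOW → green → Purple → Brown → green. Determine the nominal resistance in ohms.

4570 Ω

Yellow → 4 (first significant figure)
Green → 5 (second significant figure)
Violet → 7 (third significant figure)
Brown → ×10 multiplier
457 × 10 = 4570 Ω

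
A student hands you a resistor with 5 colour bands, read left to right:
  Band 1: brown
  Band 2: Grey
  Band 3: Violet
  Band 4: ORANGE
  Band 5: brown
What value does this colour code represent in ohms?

187000 Ω

Brown → 1 (first significant figure)
Grey → 8 (second significant figure)
Violet → 7 (third significant figure)
Orange → ×10^3 multiplier
187 × 1000 = 187000 Ω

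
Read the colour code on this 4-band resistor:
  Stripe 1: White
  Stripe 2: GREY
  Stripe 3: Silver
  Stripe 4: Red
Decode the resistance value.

0.98 Ω

White → 9 (first significant figure)
Grey → 8 (second significant figure)
Silver → ×0.01 multiplier
98 × 0.01 = 0.98 Ω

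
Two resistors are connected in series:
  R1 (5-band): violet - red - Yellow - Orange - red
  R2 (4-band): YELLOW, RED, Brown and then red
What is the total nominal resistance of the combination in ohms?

724420 Ω

R1: violet, red, yellow → 724; orange ×10^3 → 724000 Ω.
R2: yellow, red → 42; brown ×10 → 420 Ω.
Series: 724000 + 420 = 724420 Ω.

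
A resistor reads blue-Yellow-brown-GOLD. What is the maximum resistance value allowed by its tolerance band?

672 Ω

Blue → 6 (first significant figure)
Yellow → 4 (second significant figure)
Brown → ×10 multiplier
Gold → ±5% tolerance
64 × 10 = 640 Ω
Maximum = 640 × (1 + 5/100) = 672 Ω.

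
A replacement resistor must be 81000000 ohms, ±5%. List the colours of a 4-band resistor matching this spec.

81000000 Ω = 81 × 10^6.
8 → grey
1 → brown
Multiplier 10^6 → blue.
±5% tolerance → gold.

grey, brown, blue, gold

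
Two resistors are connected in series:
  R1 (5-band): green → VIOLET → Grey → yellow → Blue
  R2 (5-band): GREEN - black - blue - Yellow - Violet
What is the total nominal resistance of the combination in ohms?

R1: green, violet, grey → 578; yellow ×10^4 → 5780000 Ω.
R2: green, black, blue → 506; yellow ×10^4 → 5060000 Ω.
Series: 5780000 + 5060000 = 10840000 Ω.

10840000 Ω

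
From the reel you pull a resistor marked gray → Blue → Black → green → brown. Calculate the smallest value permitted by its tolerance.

85140000 Ω

Grey → 8 (first significant figure)
Blue → 6 (second significant figure)
Black → 0 (third significant figure)
Green → ×10^5 multiplier
Brown → ±1% tolerance
860 × 100000 = 86000000 Ω
Smallest = 86000000 × (1 − 1/100) = 85140000 Ω.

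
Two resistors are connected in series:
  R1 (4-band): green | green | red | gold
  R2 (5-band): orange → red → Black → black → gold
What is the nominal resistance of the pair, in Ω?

R1: green, green → 55; red ×10^2 → 5500 Ω.
R2: orange, red, black → 320; black ×1 → 320 Ω.
Series: 5500 + 320 = 5820 Ω.

5820 Ω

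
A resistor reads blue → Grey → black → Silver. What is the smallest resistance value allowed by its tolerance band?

61.2 Ω

Blue → 6 (first significant figure)
Grey → 8 (second significant figure)
Black → ×1 multiplier
Silver → ±10% tolerance
68 × 1 = 68 Ω
Smallest = 68 × (1 − 10/100) = 61.2 Ω.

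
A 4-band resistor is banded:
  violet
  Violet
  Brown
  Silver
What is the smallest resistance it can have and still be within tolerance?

Violet → 7 (first significant figure)
Violet → 7 (second significant figure)
Brown → ×10 multiplier
Silver → ±10% tolerance
77 × 10 = 770 Ω
Smallest = 770 × (1 − 10/100) = 693 Ω.

693 Ω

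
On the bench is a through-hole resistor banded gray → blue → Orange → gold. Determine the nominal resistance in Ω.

86000 Ω

Grey → 8 (first significant figure)
Blue → 6 (second significant figure)
Orange → ×10^3 multiplier
86 × 1000 = 86000 Ω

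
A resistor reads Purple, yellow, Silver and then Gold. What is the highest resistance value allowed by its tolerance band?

0.777 Ω

Violet → 7 (first significant figure)
Yellow → 4 (second significant figure)
Silver → ×0.01 multiplier
Gold → ±5% tolerance
74 × 0.01 = 0.74 Ω
Highest = 0.74 × (1 + 5/100) = 0.777 Ω.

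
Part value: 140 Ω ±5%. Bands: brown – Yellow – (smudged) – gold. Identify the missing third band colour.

140 Ω = 14 × 10^1.
The third band is the multiplier, 10^1, which is brown.

brown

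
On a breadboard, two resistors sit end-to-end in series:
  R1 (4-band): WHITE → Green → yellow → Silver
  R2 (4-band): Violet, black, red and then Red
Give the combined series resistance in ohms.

957000 Ω

R1: white, green → 95; yellow ×10^4 → 950000 Ω.
R2: violet, black → 70; red ×10^2 → 7000 Ω.
Series: 950000 + 7000 = 957000 Ω.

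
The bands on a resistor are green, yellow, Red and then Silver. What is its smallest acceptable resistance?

4860 Ω

Green → 5 (first significant figure)
Yellow → 4 (second significant figure)
Red → ×10^2 multiplier
Silver → ±10% tolerance
54 × 100 = 5400 Ω
Smallest = 5400 × (1 − 10/100) = 4860 Ω.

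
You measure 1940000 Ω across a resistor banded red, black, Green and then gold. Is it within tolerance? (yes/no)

Red → 2 (first significant figure)
Black → 0 (second significant figure)
Green → ×10^5 multiplier
Gold → ±5% tolerance
20 × 100000 = 2000000 Ω
Allowed range: 1900000 Ω to 2100000 Ω.
1940000 Ω lies inside that range.

yes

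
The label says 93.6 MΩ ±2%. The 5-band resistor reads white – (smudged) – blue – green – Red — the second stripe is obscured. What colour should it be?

orange

93600000 Ω = 936 × 10^5.
The second band gives digit 3 of the significand, and 3 is orange.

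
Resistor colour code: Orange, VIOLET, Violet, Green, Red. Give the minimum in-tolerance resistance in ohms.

36946000 Ω

Orange → 3 (first significant figure)
Violet → 7 (second significant figure)
Violet → 7 (third significant figure)
Green → ×10^5 multiplier
Red → ±2% tolerance
377 × 100000 = 37700000 Ω
Minimum = 37700000 × (1 − 2/100) = 36946000 Ω.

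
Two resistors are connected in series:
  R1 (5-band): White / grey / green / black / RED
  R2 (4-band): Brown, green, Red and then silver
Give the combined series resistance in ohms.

2485 Ω

R1: white, grey, green → 985; black ×1 → 985 Ω.
R2: brown, green → 15; red ×10^2 → 1500 Ω.
Series: 985 + 1500 = 2485 Ω.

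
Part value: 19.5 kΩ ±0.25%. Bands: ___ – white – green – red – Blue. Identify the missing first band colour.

brown

19500 Ω = 195 × 10^2.
The first band gives digit 1 of the significand, and 1 is brown.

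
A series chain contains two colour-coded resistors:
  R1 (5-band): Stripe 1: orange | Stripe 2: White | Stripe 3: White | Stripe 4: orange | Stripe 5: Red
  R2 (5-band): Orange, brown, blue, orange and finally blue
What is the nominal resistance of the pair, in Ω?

715000 Ω

R1: orange, white, white → 399; orange ×10^3 → 399000 Ω.
R2: orange, brown, blue → 316; orange ×10^3 → 316000 Ω.
Series: 399000 + 316000 = 715000 Ω.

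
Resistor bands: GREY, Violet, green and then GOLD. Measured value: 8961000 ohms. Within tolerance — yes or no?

yes

Grey → 8 (first significant figure)
Violet → 7 (second significant figure)
Green → ×10^5 multiplier
Gold → ±5% tolerance
87 × 100000 = 8700000 Ω
Allowed range: 8265000 Ω to 9135000 Ω.
8961000 ohms lies inside that range.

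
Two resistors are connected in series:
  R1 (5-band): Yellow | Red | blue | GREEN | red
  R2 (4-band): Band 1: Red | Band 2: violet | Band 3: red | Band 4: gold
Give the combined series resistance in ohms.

42602700 Ω

R1: yellow, red, blue → 426; green ×10^5 → 42600000 Ω.
R2: red, violet → 27; red ×10^2 → 2700 Ω.
Series: 42600000 + 2700 = 42602700 Ω.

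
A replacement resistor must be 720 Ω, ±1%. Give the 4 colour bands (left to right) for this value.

violet, red, brown, brown

720 Ω = 72 × 10^1.
7 → violet
2 → red
Multiplier 10^1 → brown.
±1% tolerance → brown.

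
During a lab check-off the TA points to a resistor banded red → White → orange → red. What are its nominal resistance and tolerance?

Red → 2 (first significant figure)
White → 9 (second significant figure)
Orange → ×10^3 multiplier
Red → ±2% tolerance
29 × 1000 = 29000 Ω

29000 Ω ±2%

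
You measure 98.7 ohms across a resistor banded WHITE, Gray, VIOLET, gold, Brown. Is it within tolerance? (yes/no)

White → 9 (first significant figure)
Grey → 8 (second significant figure)
Violet → 7 (third significant figure)
Gold → ×0.1 multiplier
Brown → ±1% tolerance
987 × 0.1 = 98.7 Ω
Allowed range: 97.713 Ω to 99.687 Ω.
98.7 ohms lies inside that range.

yes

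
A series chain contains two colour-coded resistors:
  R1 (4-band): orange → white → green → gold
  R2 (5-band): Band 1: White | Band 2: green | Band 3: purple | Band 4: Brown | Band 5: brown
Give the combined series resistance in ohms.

R1: orange, white → 39; green ×10^5 → 3900000 Ω.
R2: white, green, violet → 957; brown ×10 → 9570 Ω.
Series: 3900000 + 9570 = 3909570 Ω.

3909570 Ω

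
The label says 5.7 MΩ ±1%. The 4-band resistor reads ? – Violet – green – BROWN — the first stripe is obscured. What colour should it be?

green

5700000 Ω = 57 × 10^5.
The first band gives digit 5 of the significand, and 5 is green.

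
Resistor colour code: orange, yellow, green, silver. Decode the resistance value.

Orange → 3 (first significant figure)
Yellow → 4 (second significant figure)
Green → ×10^5 multiplier
34 × 100000 = 3400000 Ω

3400000 Ω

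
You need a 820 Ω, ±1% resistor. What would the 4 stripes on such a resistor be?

grey, red, brown, brown

820 Ω = 82 × 10^1.
8 → grey
2 → red
Multiplier 10^1 → brown.
±1% tolerance → brown.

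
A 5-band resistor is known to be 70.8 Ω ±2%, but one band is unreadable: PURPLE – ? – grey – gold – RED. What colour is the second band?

black

70.8 Ω = 708 × 10^-1.
The second band gives digit 0 of the significand, and 0 is black.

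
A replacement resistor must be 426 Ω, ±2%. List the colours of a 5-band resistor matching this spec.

yellow, red, blue, black, red

426 Ω = 426 × 10^0.
4 → yellow
2 → red
6 → blue
Multiplier 10^0 → black.
±2% tolerance → red.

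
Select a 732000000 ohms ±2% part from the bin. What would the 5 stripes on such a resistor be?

violet, orange, red, blue, red

732000000 Ω = 732 × 10^6.
7 → violet
3 → orange
2 → red
Multiplier 10^6 → blue.
±2% tolerance → red.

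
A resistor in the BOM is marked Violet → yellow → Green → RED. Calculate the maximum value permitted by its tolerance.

7548000 Ω

Violet → 7 (first significant figure)
Yellow → 4 (second significant figure)
Green → ×10^5 multiplier
Red → ±2% tolerance
74 × 100000 = 7400000 Ω
Maximum = 7400000 × (1 + 2/100) = 7548000 Ω.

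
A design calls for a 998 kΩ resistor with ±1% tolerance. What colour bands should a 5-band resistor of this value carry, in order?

white, white, grey, orange, brown

998000 Ω = 998 × 10^3.
9 → white
9 → white
8 → grey
Multiplier 10^3 → orange.
±1% tolerance → brown.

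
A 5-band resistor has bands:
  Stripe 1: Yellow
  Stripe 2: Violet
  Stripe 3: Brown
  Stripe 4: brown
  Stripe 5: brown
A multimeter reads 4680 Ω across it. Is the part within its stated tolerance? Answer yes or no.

Yellow → 4 (first significant figure)
Violet → 7 (second significant figure)
Brown → 1 (third significant figure)
Brown → ×10 multiplier
Brown → ±1% tolerance
471 × 10 = 4710 Ω
Allowed range: 4662.9 Ω to 4757.1 Ω.
4680 Ω lies inside that range.

yes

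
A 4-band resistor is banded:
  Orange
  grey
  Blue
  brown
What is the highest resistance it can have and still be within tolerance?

Orange → 3 (first significant figure)
Grey → 8 (second significant figure)
Blue → ×10^6 multiplier
Brown → ±1% tolerance
38 × 1000000 = 38000000 Ω
Highest = 38000000 × (1 + 1/100) = 38380000 Ω.

38380000 Ω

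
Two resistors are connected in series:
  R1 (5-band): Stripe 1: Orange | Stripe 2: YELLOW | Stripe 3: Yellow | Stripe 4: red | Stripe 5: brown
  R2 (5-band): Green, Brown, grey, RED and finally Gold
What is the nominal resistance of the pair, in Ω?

86200 Ω

R1: orange, yellow, yellow → 344; red ×10^2 → 34400 Ω.
R2: green, brown, grey → 518; red ×10^2 → 51800 Ω.
Series: 34400 + 51800 = 86200 Ω.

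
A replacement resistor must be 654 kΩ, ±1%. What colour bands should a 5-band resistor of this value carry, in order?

blue, green, yellow, orange, brown

654000 Ω = 654 × 10^3.
6 → blue
5 → green
4 → yellow
Multiplier 10^3 → orange.
±1% tolerance → brown.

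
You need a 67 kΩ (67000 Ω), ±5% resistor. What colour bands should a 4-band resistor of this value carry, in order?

blue, violet, orange, gold

67000 Ω = 67 × 10^3.
6 → blue
7 → violet
Multiplier 10^3 → orange.
±5% tolerance → gold.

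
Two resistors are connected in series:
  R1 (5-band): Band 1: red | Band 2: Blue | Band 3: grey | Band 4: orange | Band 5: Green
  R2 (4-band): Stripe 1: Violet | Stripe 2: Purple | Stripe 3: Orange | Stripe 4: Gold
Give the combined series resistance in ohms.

345000 Ω

R1: red, blue, grey → 268; orange ×10^3 → 268000 Ω.
R2: violet, violet → 77; orange ×10^3 → 77000 Ω.
Series: 268000 + 77000 = 345000 Ω.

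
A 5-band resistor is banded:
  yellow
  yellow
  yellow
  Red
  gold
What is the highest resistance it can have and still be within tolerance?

46620 Ω

Yellow → 4 (first significant figure)
Yellow → 4 (second significant figure)
Yellow → 4 (third significant figure)
Red → ×10^2 multiplier
Gold → ±5% tolerance
444 × 100 = 44400 Ω
Highest = 44400 × (1 + 5/100) = 46620 Ω.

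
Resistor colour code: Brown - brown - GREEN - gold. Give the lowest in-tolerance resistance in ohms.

1045000 Ω

Brown → 1 (first significant figure)
Brown → 1 (second significant figure)
Green → ×10^5 multiplier
Gold → ±5% tolerance
11 × 100000 = 1100000 Ω
Lowest = 1100000 × (1 − 5/100) = 1045000 Ω.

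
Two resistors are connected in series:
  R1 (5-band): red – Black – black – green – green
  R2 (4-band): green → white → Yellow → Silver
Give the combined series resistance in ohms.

20590000 Ω

R1: red, black, black → 200; green ×10^5 → 20000000 Ω.
R2: green, white → 59; yellow ×10^4 → 590000 Ω.
Series: 20000000 + 590000 = 20590000 Ω.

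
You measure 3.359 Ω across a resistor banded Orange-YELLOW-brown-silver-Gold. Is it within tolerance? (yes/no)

yes

Orange → 3 (first significant figure)
Yellow → 4 (second significant figure)
Brown → 1 (third significant figure)
Silver → ×0.01 multiplier
Gold → ±5% tolerance
341 × 0.01 = 3.41 Ω
Allowed range: 3.2395 Ω to 3.5805 Ω.
3.359 Ω lies inside that range.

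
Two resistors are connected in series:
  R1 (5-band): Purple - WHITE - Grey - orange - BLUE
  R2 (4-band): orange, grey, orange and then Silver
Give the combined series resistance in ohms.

836000 Ω

R1: violet, white, grey → 798; orange ×10^3 → 798000 Ω.
R2: orange, grey → 38; orange ×10^3 → 38000 Ω.
Series: 798000 + 38000 = 836000 Ω.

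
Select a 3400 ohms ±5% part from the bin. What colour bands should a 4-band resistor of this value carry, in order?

3400 Ω = 34 × 10^2.
3 → orange
4 → yellow
Multiplier 10^2 → red.
±5% tolerance → gold.

orange, yellow, red, gold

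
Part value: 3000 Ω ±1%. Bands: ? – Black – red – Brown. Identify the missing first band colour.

3000 Ω = 30 × 10^2.
The first band gives digit 3 of the significand, and 3 is orange.

orange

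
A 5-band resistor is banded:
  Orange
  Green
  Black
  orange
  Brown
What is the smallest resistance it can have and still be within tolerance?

346500 Ω

Orange → 3 (first significant figure)
Green → 5 (second significant figure)
Black → 0 (third significant figure)
Orange → ×10^3 multiplier
Brown → ±1% tolerance
350 × 1000 = 350000 Ω
Smallest = 350000 × (1 − 1/100) = 346500 Ω.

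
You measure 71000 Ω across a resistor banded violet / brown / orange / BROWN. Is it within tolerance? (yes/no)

Violet → 7 (first significant figure)
Brown → 1 (second significant figure)
Orange → ×10^3 multiplier
Brown → ±1% tolerance
71 × 1000 = 71000 Ω
Allowed range: 70290 Ω to 71710 Ω.
71000 Ω lies inside that range.

yes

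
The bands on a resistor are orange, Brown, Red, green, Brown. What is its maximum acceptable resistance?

31512000 Ω

Orange → 3 (first significant figure)
Brown → 1 (second significant figure)
Red → 2 (third significant figure)
Green → ×10^5 multiplier
Brown → ±1% tolerance
312 × 100000 = 31200000 Ω
Maximum = 31200000 × (1 + 1/100) = 31512000 Ω.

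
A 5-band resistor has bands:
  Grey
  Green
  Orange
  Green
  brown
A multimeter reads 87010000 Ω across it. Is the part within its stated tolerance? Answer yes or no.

Grey → 8 (first significant figure)
Green → 5 (second significant figure)
Orange → 3 (third significant figure)
Green → ×10^5 multiplier
Brown → ±1% tolerance
853 × 100000 = 85300000 Ω
Allowed range: 84447000 Ω to 86153000 Ω.
87010000 Ω lies outside that range.

no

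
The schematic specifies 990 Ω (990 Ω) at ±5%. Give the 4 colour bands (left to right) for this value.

white, white, brown, gold

990 Ω = 99 × 10^1.
9 → white
9 → white
Multiplier 10^1 → brown.
±5% tolerance → gold.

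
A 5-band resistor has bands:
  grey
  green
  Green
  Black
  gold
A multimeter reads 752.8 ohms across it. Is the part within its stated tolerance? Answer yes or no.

Grey → 8 (first significant figure)
Green → 5 (second significant figure)
Green → 5 (third significant figure)
Black → ×1 multiplier
Gold → ±5% tolerance
855 × 1 = 855 Ω
Allowed range: 812.25 Ω to 897.75 Ω.
752.8 ohms lies outside that range.

no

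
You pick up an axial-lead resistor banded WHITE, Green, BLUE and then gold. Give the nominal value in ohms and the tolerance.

95000000 Ω ±5%

White → 9 (first significant figure)
Green → 5 (second significant figure)
Blue → ×10^6 multiplier
Gold → ±5% tolerance
95 × 1000000 = 95000000 Ω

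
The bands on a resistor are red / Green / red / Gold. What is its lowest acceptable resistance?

2375 Ω

Red → 2 (first significant figure)
Green → 5 (second significant figure)
Red → ×10^2 multiplier
Gold → ±5% tolerance
25 × 100 = 2500 Ω
Lowest = 2500 × (1 − 5/100) = 2375 Ω.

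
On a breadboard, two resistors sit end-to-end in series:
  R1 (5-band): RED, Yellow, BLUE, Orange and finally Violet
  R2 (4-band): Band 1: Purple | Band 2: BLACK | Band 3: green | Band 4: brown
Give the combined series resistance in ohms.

7246000 Ω

R1: red, yellow, blue → 246; orange ×10^3 → 246000 Ω.
R2: violet, black → 70; green ×10^5 → 7000000 Ω.
Series: 246000 + 7000000 = 7246000 Ω.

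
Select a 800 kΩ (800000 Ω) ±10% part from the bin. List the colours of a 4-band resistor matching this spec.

800000 Ω = 80 × 10^4.
8 → grey
0 → black
Multiplier 10^4 → yellow.
±10% tolerance → silver.

grey, black, yellow, silver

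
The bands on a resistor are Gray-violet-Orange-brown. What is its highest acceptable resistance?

87870 Ω

Grey → 8 (first significant figure)
Violet → 7 (second significant figure)
Orange → ×10^3 multiplier
Brown → ±1% tolerance
87 × 1000 = 87000 Ω
Highest = 87000 × (1 + 1/100) = 87870 Ω.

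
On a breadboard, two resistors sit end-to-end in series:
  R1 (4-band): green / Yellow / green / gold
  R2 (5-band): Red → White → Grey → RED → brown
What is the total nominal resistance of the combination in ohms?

5429800 Ω

R1: green, yellow → 54; green ×10^5 → 5400000 Ω.
R2: red, white, grey → 298; red ×10^2 → 29800 Ω.
Series: 5400000 + 29800 = 5429800 Ω.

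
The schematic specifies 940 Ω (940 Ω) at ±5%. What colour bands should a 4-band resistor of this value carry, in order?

940 Ω = 94 × 10^1.
9 → white
4 → yellow
Multiplier 10^1 → brown.
±5% tolerance → gold.

white, yellow, brown, gold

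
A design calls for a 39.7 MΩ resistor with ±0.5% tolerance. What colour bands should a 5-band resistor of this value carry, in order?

39700000 Ω = 397 × 10^5.
3 → orange
9 → white
7 → violet
Multiplier 10^5 → green.
±0.5% tolerance → green.

orange, white, violet, green, green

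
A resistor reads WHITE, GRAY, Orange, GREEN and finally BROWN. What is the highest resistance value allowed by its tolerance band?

99283000 Ω

White → 9 (first significant figure)
Grey → 8 (second significant figure)
Orange → 3 (third significant figure)
Green → ×10^5 multiplier
Brown → ±1% tolerance
983 × 100000 = 98300000 Ω
Highest = 98300000 × (1 + 1/100) = 99283000 Ω.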